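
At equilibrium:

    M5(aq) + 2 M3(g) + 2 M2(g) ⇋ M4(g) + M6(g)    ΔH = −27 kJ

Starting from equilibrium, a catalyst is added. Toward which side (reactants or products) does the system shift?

A catalyst speeds both forward and reverse rates equally; it changes neither Q nor K — no shift from this change.

no shift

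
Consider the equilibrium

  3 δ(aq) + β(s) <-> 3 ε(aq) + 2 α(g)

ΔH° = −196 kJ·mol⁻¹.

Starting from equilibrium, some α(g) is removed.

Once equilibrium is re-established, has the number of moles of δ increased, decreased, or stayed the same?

decreases

Removing α (g), a product, drives the reaction to the right.
The net shift is to the right. δ is a reactant, so its amount decreases.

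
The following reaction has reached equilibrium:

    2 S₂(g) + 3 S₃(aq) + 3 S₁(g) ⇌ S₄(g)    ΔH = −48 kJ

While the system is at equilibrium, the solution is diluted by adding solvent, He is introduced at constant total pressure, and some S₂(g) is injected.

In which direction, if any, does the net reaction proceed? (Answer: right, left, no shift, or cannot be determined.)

cannot be determined

Dilution lowers every aqueous concentration by the same factor. Δn_aq = 0 − 3 = -3, so the system shifts toward the side with more dissolved moles — to the left.
Adding inert gas at constant total pressure expands the volume and lowers every reacting partial pressure. With Δn_gas = 1 − 5 = -4, Q moves away from K toward the side with fewer gas moles, so the system shifts toward the side with more gas moles — to the left.
Adding S₂ (g), a reactant, drives the reaction to the right.
The individual effects push in opposite directions; without quantitative information the net direction cannot be determined.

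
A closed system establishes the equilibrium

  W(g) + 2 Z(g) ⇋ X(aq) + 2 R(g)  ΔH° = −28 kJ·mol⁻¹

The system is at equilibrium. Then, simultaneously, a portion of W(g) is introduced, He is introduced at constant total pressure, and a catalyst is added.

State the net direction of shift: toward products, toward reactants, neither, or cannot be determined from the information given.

Adding W (g), a reactant, drives the reaction to the right.
Adding inert gas at constant total pressure expands the volume and lowers every reacting partial pressure. With Δn_gas = 2 − 3 = -1, Q moves away from K toward the side with fewer gas moles, so the system shifts toward the side with more gas moles — to the left.
A catalyst speeds both forward and reverse rates equally; it changes neither Q nor K — no shift from this change.
The individual effects push in opposite directions; without quantitative information the net direction cannot be determined.

cannot be determined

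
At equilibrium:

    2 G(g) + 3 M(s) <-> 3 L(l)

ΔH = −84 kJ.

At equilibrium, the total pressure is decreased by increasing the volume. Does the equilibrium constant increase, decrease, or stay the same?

The equilibrium constant depends only on temperature. This perturbation may move the position of equilibrium, but since T is unchanged, K itself is unchanged.

unchanged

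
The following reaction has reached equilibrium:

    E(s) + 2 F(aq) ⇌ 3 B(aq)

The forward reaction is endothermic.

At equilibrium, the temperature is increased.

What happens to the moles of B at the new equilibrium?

increases

The forward reaction is endothermic. Raising T favours the endothermic direction — shift to the right.
The net shift is to the right. B is a product, so its amount increases.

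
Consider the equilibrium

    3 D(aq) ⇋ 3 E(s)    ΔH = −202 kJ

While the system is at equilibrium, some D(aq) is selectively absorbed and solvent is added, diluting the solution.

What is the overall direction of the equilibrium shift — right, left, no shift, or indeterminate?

left

Removing D (aq), a reactant, drives the reaction to the left.
Dilution lowers every aqueous concentration by the same factor. Δn_aq = 0 − 3 = -3, so the system shifts toward the side with more dissolved moles — to the left.
All effects act in the same direction — net shift to the left.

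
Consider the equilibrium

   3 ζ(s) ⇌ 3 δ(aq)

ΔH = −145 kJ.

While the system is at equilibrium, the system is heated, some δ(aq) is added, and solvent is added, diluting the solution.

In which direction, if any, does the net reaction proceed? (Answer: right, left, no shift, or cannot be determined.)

The forward reaction is exothermic. Raising T favours the endothermic direction — shift to the left.
Adding δ (aq), a product, drives the reaction to the left.
Dilution lowers every aqueous concentration by the same factor. Δn_aq = 3 − 0 = +3, so the system shifts toward the side with more dissolved moles — to the right.
The individual effects push in opposite directions; without quantitative information the net direction cannot be determined.

cannot be determined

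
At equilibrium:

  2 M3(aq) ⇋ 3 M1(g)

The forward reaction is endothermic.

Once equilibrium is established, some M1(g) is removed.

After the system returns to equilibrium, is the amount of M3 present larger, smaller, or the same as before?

decreases

Removing M1 (g), a product, drives the reaction to the right.
The net shift is to the right. M3 is a reactant, so its amount decreases.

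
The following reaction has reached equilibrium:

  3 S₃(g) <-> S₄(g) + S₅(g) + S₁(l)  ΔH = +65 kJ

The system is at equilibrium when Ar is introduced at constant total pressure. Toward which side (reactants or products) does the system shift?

Adding inert gas at constant total pressure expands the volume and lowers every reacting partial pressure. With Δn_gas = 2 − 3 = -1, Q moves away from K toward the side with fewer gas moles, so the system shifts toward the side with more gas moles — to the left.

left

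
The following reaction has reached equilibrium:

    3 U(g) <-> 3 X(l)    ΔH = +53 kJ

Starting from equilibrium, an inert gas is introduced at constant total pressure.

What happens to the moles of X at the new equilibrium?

Adding inert gas at constant total pressure expands the volume and lowers every reacting partial pressure. With Δn_gas = 0 − 3 = -3, Q moves away from K toward the side with fewer gas moles, so the system shifts toward the side with more gas moles — to the left.
The net shift is to the left. X is a product, so its amount decreases.

decreases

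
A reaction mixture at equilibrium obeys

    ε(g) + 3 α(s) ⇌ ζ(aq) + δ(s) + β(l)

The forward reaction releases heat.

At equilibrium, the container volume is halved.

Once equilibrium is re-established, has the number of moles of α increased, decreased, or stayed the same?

Gas moles: reactants 1, products 0 (Δn_gas = -1). Compression shifts the system toward the side with fewer moles of gas — to the right.
The net shift is to the right. α is a reactant, so its amount decreases.

decreases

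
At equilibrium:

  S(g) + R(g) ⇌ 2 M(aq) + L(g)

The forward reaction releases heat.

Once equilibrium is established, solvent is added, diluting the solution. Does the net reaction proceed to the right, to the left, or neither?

Dilution lowers every aqueous concentration by the same factor. Δn_aq = 2 − 0 = +2, so the system shifts toward the side with more dissolved moles — to the right.

right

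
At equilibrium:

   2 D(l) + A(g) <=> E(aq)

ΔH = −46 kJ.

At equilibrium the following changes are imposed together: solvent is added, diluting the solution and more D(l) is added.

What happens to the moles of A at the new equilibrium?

decreases

Dilution lowers every aqueous concentration by the same factor. Δn_aq = 1 − 0 = +1, so the system shifts toward the side with more dissolved moles — to the right.
D is a pure liquid; its activity is 1 regardless of amount, so Q is unaffected — no shift from this change.
The net shift is to the right. A is a reactant, so its amount decreases.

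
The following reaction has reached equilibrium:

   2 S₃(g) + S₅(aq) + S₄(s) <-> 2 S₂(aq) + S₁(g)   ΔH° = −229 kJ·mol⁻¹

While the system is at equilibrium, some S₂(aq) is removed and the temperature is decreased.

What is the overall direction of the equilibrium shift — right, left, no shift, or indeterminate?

Removing S₂ (aq), a product, drives the reaction to the right.
The forward reaction is exothermic. Lowering T favours the exothermic direction — shift to the right.
All effects act in the same direction — net shift to the right.

right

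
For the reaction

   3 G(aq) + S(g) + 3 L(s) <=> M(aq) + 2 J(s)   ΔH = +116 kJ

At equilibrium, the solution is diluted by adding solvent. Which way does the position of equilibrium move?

Dilution lowers every aqueous concentration by the same factor. Δn_aq = 1 − 3 = -2, so the system shifts toward the side with more dissolved moles — to the left.

left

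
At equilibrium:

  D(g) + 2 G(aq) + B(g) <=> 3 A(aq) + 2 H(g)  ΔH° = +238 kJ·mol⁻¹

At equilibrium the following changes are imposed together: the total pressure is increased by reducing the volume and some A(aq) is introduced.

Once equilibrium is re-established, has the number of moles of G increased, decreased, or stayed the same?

Gas moles: reactants 2, products 2. Δn_gas = 0, so a volume change leaves Q equal to K — no shift from this change.
Adding A (aq), a product, drives the reaction to the left.
The net shift is to the left. G is a reactant, so its amount increases.

increases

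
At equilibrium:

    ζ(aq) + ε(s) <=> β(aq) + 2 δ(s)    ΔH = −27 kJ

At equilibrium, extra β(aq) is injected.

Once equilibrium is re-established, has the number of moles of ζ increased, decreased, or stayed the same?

Adding β (aq), a product, drives the reaction to the left.
The net shift is to the left. ζ is a reactant, so its amount increases.

increases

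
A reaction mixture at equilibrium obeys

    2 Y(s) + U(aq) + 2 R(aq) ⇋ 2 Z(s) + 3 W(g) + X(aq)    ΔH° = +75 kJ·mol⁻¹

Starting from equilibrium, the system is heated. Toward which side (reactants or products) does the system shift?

right

The forward reaction is endothermic. Raising T favours the endothermic direction — shift to the right.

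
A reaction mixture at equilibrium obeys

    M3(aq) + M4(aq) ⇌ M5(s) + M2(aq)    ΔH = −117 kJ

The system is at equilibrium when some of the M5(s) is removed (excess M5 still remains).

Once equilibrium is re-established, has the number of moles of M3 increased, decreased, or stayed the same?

unchanged

M5 is a pure solid; its activity is 1 regardless of amount, so Q is unaffected — no shift from this change.
No net shift occurs, so the amount of M3 is unchanged.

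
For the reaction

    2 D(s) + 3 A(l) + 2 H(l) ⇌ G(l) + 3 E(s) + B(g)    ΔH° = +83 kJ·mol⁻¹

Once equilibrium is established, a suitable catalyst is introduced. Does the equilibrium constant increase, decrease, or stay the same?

The equilibrium constant depends only on temperature. This perturbation changes neither the position of equilibrium nor K.

unchanged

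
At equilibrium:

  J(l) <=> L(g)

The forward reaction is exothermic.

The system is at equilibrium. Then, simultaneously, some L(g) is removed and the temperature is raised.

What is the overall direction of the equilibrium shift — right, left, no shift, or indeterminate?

cannot be determined

Removing L (g), a product, drives the reaction to the right.
The forward reaction is exothermic. Raising T favours the endothermic direction — shift to the left.
The individual effects push in opposite directions; without quantitative information the net direction cannot be determined.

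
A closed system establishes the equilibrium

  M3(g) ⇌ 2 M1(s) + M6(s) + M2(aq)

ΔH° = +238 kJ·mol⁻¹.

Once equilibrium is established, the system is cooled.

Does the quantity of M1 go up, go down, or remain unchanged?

The forward reaction is endothermic. Lowering T favours the exothermic direction — shift to the left.
The net shift is to the left. M1 is a product, so its amount decreases.

decreases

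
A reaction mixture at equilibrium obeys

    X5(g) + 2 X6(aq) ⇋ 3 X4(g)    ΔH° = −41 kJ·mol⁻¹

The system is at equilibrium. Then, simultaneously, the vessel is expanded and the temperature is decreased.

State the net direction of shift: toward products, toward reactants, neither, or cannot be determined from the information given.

right

Gas moles: reactants 1, products 3 (Δn_gas = +2). Expansion shifts the system toward the side with more moles of gas — to the right.
The forward reaction is exothermic. Lowering T favours the exothermic direction — shift to the right.
All effects act in the same direction — net shift to the right.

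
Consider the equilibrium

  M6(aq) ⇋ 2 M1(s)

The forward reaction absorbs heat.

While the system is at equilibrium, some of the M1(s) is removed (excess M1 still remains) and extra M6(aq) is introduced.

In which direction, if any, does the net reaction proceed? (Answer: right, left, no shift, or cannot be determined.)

M1 is a pure solid; its activity is 1 regardless of amount, so Q is unaffected — no shift from this change.
Adding M6 (aq), a reactant, drives the reaction to the right.
Only the nonzero effect(s) matter; the net shift is to the right.

right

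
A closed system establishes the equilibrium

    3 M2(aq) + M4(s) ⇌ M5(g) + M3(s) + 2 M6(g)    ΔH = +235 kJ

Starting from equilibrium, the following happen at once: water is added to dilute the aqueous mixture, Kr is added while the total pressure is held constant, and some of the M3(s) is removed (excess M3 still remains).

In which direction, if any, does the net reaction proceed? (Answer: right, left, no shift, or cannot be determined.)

cannot be determined

Dilution lowers every aqueous concentration by the same factor. Δn_aq = 0 − 3 = -3, so the system shifts toward the side with more dissolved moles — to the left.
Adding inert gas at constant total pressure expands the volume and lowers every reacting partial pressure. With Δn_gas = 3 − 0 = +3, Q moves away from K toward the side with fewer gas moles, so the system shifts toward the side with more gas moles — to the right.
M3 is a pure solid; its activity is 1 regardless of amount, so Q is unaffected — no shift from this change.
The individual effects push in opposite directions; without quantitative information the net direction cannot be determined.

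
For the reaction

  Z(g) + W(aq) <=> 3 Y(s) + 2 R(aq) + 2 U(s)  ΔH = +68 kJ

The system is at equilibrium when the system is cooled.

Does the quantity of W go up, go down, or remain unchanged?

The forward reaction is endothermic. Lowering T favours the exothermic direction — shift to the left.
The net shift is to the left. W is a reactant, so its amount increases.

increases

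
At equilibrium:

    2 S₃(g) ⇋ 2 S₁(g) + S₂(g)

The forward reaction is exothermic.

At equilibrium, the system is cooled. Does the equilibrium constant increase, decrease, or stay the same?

increases

K depends on temperature via the van 't Hoff relation. The forward reaction is exothermic, so lowering T increases K.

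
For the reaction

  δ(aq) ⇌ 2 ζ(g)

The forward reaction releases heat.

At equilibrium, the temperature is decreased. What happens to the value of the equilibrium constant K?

K depends on temperature via the van 't Hoff relation. The forward reaction is exothermic, so lowering T increases K.

increases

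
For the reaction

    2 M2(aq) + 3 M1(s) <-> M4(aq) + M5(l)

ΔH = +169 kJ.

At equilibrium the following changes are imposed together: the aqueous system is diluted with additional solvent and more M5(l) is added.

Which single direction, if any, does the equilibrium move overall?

Dilution lowers every aqueous concentration by the same factor. Δn_aq = 1 − 2 = -1, so the system shifts toward the side with more dissolved moles — to the left.
M5 is a pure liquid; its activity is 1 regardless of amount, so Q is unaffected — no shift from this change.
Only the nonzero effect(s) matter; the net shift is to the left.

left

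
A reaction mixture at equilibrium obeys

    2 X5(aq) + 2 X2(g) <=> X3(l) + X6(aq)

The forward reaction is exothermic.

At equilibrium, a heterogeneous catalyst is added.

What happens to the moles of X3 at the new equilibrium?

unchanged

A catalyst speeds both forward and reverse rates equally; it changes neither Q nor K — no shift from this change.
No net shift occurs, so the amount of X3 is unchanged.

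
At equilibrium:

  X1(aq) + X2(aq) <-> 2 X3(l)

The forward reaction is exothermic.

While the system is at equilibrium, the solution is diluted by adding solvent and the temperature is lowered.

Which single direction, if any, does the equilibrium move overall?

cannot be determined

Dilution lowers every aqueous concentration by the same factor. Δn_aq = 0 − 2 = -2, so the system shifts toward the side with more dissolved moles — to the left.
The forward reaction is exothermic. Lowering T favours the exothermic direction — shift to the right.
The individual effects push in opposite directions; without quantitative information the net direction cannot be determined.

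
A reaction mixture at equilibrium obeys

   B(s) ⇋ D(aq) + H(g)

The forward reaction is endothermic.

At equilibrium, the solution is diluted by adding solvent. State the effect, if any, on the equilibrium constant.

The equilibrium constant depends only on temperature. This perturbation may move the position of equilibrium, but since T is unchanged, K itself is unchanged.

unchanged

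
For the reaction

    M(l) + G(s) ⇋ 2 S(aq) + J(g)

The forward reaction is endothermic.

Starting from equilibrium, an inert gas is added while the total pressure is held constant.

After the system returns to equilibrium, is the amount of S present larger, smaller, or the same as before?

Adding inert gas at constant total pressure expands the volume and lowers every reacting partial pressure. With Δn_gas = 1 − 0 = +1, Q moves away from K toward the side with fewer gas moles, so the system shifts toward the side with more gas moles — to the right.
The net shift is to the right. S is a product, so its amount increases.

increases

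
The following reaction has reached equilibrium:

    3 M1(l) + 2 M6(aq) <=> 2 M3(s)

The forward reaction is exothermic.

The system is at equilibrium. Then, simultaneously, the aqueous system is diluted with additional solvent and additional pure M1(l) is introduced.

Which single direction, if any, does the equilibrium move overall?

Dilution lowers every aqueous concentration by the same factor. Δn_aq = 0 − 2 = -2, so the system shifts toward the side with more dissolved moles — to the left.
M1 is a pure liquid; its activity is 1 regardless of amount, so Q is unaffected — no shift from this change.
Only the nonzero effect(s) matter; the net shift is to the left.

left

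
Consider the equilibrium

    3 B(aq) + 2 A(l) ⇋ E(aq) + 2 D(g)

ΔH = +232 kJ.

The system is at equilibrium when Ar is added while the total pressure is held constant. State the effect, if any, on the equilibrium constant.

The equilibrium constant depends only on temperature. This perturbation may move the position of equilibrium, but since T is unchanged, K itself is unchanged.

unchanged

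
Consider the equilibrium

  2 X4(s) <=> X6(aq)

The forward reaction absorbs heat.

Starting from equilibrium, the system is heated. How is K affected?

K depends on temperature via the van 't Hoff relation. The forward reaction is endothermic, so raising T increases K.

increases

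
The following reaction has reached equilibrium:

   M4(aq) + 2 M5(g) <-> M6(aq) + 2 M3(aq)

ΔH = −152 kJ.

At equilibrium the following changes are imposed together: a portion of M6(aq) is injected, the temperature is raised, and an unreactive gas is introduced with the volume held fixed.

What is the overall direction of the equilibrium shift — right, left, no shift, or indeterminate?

left

Adding M6 (aq), a product, drives the reaction to the left.
The forward reaction is exothermic. Raising T favours the endothermic direction — shift to the left.
At constant volume, adding an inert gas leaves every reacting species' partial pressure unchanged, so Q is unchanged — no shift from this change.
Only the nonzero effect(s) matter; the net shift is to the left.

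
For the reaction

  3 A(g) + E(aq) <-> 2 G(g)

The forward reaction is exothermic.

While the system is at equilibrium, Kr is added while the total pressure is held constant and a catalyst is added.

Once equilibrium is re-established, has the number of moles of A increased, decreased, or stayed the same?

increases

Adding inert gas at constant total pressure expands the volume and lowers every reacting partial pressure. With Δn_gas = 2 − 3 = -1, Q moves away from K toward the side with fewer gas moles, so the system shifts toward the side with more gas moles — to the left.
A catalyst speeds both forward and reverse rates equally; it changes neither Q nor K — no shift from this change.
The net shift is to the left. A is a reactant, so its amount increases.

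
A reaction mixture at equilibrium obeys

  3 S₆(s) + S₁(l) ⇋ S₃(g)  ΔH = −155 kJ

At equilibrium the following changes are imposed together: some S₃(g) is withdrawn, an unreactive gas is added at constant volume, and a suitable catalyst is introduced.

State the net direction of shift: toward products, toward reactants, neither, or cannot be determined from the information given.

right

Removing S₃ (g), a product, drives the reaction to the right.
At constant volume, adding an inert gas leaves every reacting species' partial pressure unchanged, so Q is unchanged — no shift from this change.
A catalyst speeds both forward and reverse rates equally; it changes neither Q nor K — no shift from this change.
Only the nonzero effect(s) matter; the net shift is to the right.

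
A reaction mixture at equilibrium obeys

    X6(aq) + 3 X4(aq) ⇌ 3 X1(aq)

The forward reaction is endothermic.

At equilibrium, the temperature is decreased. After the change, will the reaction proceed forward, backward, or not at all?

left

The forward reaction is endothermic. Lowering T favours the exothermic direction — shift to the left.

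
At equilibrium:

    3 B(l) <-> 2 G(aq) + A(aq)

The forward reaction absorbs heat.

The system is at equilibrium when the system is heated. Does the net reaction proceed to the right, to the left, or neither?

right

The forward reaction is endothermic. Raising T favours the endothermic direction — shift to the right.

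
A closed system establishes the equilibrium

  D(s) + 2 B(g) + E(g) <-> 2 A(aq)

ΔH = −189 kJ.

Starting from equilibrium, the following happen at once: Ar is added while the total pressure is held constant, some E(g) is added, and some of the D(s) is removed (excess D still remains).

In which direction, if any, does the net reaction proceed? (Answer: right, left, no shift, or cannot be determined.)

cannot be determined

Adding inert gas at constant total pressure expands the volume and lowers every reacting partial pressure. With Δn_gas = 0 − 3 = -3, Q moves away from K toward the side with fewer gas moles, so the system shifts toward the side with more gas moles — to the left.
Adding E (g), a reactant, drives the reaction to the right.
D is a pure solid; its activity is 1 regardless of amount, so Q is unaffected — no shift from this change.
The individual effects push in opposite directions; without quantitative information the net direction cannot be determined.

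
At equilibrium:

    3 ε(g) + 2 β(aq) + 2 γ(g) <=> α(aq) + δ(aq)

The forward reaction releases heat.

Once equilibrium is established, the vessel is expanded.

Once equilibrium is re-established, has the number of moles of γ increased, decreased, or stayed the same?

increases

Gas moles: reactants 5, products 0 (Δn_gas = -5). Expansion shifts the system toward the side with more moles of gas — to the left.
The net shift is to the left. γ is a reactant, so its amount increases.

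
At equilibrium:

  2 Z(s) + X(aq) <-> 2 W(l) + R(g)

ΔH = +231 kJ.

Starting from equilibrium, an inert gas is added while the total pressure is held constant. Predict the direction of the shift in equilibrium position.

right

Adding inert gas at constant total pressure expands the volume and lowers every reacting partial pressure. With Δn_gas = 1 − 0 = +1, Q moves away from K toward the side with fewer gas moles, so the system shifts toward the side with more gas moles — to the right.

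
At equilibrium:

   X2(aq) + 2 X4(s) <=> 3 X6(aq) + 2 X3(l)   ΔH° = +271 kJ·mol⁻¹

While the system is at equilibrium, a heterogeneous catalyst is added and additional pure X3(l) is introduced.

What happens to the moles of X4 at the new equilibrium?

A catalyst speeds both forward and reverse rates equally; it changes neither Q nor K — no shift from this change.
X3 is a pure liquid; its activity is 1 regardless of amount, so Q is unaffected — no shift from this change.
No net shift occurs, so the amount of X4 is unchanged.

unchanged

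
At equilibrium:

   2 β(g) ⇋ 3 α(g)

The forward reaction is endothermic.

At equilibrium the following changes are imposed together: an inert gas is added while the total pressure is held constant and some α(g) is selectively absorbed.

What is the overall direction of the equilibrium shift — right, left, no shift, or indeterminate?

Adding inert gas at constant total pressure expands the volume and lowers every reacting partial pressure. With Δn_gas = 3 − 2 = +1, Q moves away from K toward the side with fewer gas moles, so the system shifts toward the side with more gas moles — to the right.
Removing α (g), a product, drives the reaction to the right.
All effects act in the same direction — net shift to the right.

right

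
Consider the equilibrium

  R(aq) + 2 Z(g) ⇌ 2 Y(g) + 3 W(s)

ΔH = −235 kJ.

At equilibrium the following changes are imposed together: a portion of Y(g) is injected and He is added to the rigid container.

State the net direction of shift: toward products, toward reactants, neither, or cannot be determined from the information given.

Adding Y (g), a product, drives the reaction to the left.
At constant volume, adding an inert gas leaves every reacting species' partial pressure unchanged, so Q is unchanged — no shift from this change.
Only the nonzero effect(s) matter; the net shift is to the left.

left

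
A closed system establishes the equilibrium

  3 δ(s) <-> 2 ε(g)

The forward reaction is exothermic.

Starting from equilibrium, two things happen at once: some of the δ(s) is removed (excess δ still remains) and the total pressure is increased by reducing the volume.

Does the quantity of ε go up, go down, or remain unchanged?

decreases

δ is a pure solid; its activity is 1 regardless of amount, so Q is unaffected — no shift from this change.
Gas moles: reactants 0, products 2 (Δn_gas = +2). Compression shifts the system toward the side with fewer moles of gas — to the left.
The net shift is to the left. ε is a product, so its amount decreases.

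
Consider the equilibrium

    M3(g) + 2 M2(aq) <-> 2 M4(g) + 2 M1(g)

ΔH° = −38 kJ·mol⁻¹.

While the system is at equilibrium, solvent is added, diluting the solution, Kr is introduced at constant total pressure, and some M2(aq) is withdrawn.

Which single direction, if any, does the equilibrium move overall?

Dilution lowers every aqueous concentration by the same factor. Δn_aq = 0 − 2 = -2, so the system shifts toward the side with more dissolved moles — to the left.
Adding inert gas at constant total pressure expands the volume and lowers every reacting partial pressure. With Δn_gas = 4 − 1 = +3, Q moves away from K toward the side with fewer gas moles, so the system shifts toward the side with more gas moles — to the right.
Removing M2 (aq), a reactant, drives the reaction to the left.
The individual effects push in opposite directions; without quantitative information the net direction cannot be determined.

cannot be determined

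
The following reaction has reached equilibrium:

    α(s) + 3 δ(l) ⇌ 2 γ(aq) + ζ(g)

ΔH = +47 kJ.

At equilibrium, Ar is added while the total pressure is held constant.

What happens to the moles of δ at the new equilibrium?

decreases

Adding inert gas at constant total pressure expands the volume and lowers every reacting partial pressure. With Δn_gas = 1 − 0 = +1, Q moves away from K toward the side with fewer gas moles, so the system shifts toward the side with more gas moles — to the right.
The net shift is to the right. δ is a reactant, so its amount decreases.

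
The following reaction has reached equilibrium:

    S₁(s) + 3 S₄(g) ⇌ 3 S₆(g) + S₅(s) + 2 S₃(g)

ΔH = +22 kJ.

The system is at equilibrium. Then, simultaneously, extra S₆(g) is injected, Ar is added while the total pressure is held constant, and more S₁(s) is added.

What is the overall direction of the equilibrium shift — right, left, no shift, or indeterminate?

Adding S₆ (g), a product, drives the reaction to the left.
Adding inert gas at constant total pressure expands the volume and lowers every reacting partial pressure. With Δn_gas = 5 − 3 = +2, Q moves away from K toward the side with fewer gas moles, so the system shifts toward the side with more gas moles — to the right.
S₁ is a pure solid; its activity is 1 regardless of amount, so Q is unaffected — no shift from this change.
The individual effects push in opposite directions; without quantitative information the net direction cannot be determined.

cannot be determined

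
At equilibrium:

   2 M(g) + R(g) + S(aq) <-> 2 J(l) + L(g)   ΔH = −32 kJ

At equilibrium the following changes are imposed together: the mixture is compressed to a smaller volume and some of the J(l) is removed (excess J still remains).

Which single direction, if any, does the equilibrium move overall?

right

Gas moles: reactants 3, products 1 (Δn_gas = -2). Compression shifts the system toward the side with fewer moles of gas — to the right.
J is a pure liquid; its activity is 1 regardless of amount, so Q is unaffected — no shift from this change.
Only the nonzero effect(s) matter; the net shift is to the right.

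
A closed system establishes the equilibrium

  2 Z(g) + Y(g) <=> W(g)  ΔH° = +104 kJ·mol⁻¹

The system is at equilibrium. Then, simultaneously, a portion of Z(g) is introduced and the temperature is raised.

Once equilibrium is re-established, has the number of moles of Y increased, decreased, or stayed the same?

decreases

Adding Z (g), a reactant, drives the reaction to the right.
The forward reaction is endothermic. Raising T favours the endothermic direction — shift to the right.
The net shift is to the right. Y is a reactant, so its amount decreases.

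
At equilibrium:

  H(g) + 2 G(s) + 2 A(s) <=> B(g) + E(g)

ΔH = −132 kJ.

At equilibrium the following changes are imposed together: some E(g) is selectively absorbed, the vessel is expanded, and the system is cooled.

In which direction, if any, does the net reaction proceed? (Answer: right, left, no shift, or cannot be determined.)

Removing E (g), a product, drives the reaction to the right.
Gas moles: reactants 1, products 2 (Δn_gas = +1). Expansion shifts the system toward the side with more moles of gas — to the right.
The forward reaction is exothermic. Lowering T favours the exothermic direction — shift to the right.
All effects act in the same direction — net shift to the right.

right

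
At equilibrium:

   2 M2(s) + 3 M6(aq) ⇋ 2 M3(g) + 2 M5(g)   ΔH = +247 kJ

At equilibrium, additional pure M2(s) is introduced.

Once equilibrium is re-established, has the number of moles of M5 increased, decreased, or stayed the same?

unchanged

M2 is a pure solid; its activity is 1 regardless of amount, so Q is unaffected — no shift from this change.
No net shift occurs, so the amount of M5 is unchanged.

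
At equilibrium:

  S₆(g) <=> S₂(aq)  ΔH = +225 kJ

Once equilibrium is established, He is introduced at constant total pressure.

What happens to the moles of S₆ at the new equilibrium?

increases

Adding inert gas at constant total pressure expands the volume and lowers every reacting partial pressure. With Δn_gas = 0 − 1 = -1, Q moves away from K toward the side with fewer gas moles, so the system shifts toward the side with more gas moles — to the left.
The net shift is to the left. S₆ is a reactant, so its amount increases.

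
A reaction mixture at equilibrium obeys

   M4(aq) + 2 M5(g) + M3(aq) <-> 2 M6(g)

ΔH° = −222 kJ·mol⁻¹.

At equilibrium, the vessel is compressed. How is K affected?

The equilibrium constant depends only on temperature. This perturbation changes neither the position of equilibrium nor K.

unchanged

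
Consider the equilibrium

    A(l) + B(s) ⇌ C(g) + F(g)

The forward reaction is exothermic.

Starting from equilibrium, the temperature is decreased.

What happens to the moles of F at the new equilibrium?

The forward reaction is exothermic. Lowering T favours the exothermic direction — shift to the right.
The net shift is to the right. F is a product, so its amount increases.

increases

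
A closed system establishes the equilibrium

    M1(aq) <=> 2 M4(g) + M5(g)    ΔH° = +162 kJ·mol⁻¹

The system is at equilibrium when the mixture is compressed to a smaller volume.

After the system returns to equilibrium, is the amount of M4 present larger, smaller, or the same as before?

Gas moles: reactants 0, products 3 (Δn_gas = +3). Compression shifts the system toward the side with fewer moles of gas — to the left.
The net shift is to the left. M4 is a product, so its amount decreases.

decreases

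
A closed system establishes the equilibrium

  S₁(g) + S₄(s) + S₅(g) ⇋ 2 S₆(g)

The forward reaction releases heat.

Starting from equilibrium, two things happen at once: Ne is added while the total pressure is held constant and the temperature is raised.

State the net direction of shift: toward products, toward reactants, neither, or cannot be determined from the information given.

Adding inert gas at constant total pressure expands the volume, scaling every reacting partial pressure by the same factor. Δn_gas = 2 − 2 = 0, so Q is unchanged — no shift.
The forward reaction is exothermic. Raising T favours the endothermic direction — shift to the left.
Only the nonzero effect(s) matter; the net shift is to the left.

left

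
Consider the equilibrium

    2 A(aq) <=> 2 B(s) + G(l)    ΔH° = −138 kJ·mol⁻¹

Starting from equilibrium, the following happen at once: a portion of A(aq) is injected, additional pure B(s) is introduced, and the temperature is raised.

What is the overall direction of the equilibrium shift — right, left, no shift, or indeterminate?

Adding A (aq), a reactant, drives the reaction to the right.
B is a pure solid; its activity is 1 regardless of amount, so Q is unaffected — no shift from this change.
The forward reaction is exothermic. Raising T favours the endothermic direction — shift to the left.
The individual effects push in opposite directions; without quantitative information the net direction cannot be determined.

cannot be determined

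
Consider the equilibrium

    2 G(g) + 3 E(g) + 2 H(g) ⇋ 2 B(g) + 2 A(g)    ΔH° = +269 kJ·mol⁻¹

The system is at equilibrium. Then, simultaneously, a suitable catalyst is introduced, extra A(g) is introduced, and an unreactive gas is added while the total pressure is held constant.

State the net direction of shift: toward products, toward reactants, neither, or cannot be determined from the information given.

left

A catalyst speeds both forward and reverse rates equally; it changes neither Q nor K — no shift from this change.
Adding A (g), a product, drives the reaction to the left.
Adding inert gas at constant total pressure expands the volume and lowers every reacting partial pressure. With Δn_gas = 4 − 7 = -3, Q moves away from K toward the side with fewer gas moles, so the system shifts toward the side with more gas moles — to the left.
Only the nonzero effect(s) matter; the net shift is to the left.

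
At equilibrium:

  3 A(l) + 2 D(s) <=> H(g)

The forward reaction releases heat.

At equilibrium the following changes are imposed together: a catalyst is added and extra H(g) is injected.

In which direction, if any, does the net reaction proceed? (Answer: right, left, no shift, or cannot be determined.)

A catalyst speeds both forward and reverse rates equally; it changes neither Q nor K — no shift from this change.
Adding H (g), a product, drives the reaction to the left.
Only the nonzero effect(s) matter; the net shift is to the left.

left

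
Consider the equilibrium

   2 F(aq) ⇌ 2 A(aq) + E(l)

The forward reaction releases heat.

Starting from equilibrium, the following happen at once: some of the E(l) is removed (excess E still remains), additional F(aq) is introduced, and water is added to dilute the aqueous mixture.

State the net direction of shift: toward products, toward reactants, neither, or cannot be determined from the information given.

E is a pure liquid; its activity is 1 regardless of amount, so Q is unaffected — no shift from this change.
Adding F (aq), a reactant, drives the reaction to the right.
Dilution scales every aqueous concentration by the same factor. Δn_aq = 2 − 2 = 0, so Q is unchanged — no shift.
Only the nonzero effect(s) matter; the net shift is to the right.

right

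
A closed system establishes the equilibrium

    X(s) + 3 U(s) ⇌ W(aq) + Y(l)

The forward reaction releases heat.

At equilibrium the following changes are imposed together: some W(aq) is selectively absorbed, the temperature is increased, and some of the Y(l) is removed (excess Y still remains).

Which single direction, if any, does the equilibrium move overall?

Removing W (aq), a product, drives the reaction to the right.
The forward reaction is exothermic. Raising T favours the endothermic direction — shift to the left.
Y is a pure liquid; its activity is 1 regardless of amount, so Q is unaffected — no shift from this change.
The individual effects push in opposite directions; without quantitative information the net direction cannot be determined.

cannot be determined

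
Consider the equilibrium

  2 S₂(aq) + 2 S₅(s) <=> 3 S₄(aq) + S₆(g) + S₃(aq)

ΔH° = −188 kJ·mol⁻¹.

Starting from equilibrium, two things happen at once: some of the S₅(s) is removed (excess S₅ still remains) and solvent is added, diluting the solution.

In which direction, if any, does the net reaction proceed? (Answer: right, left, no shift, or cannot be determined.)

S₅ is a pure solid; its activity is 1 regardless of amount, so Q is unaffected — no shift from this change.
Dilution lowers every aqueous concentration by the same factor. Δn_aq = 4 − 2 = +2, so the system shifts toward the side with more dissolved moles — to the right.
Only the nonzero effect(s) matter; the net shift is to the right.

right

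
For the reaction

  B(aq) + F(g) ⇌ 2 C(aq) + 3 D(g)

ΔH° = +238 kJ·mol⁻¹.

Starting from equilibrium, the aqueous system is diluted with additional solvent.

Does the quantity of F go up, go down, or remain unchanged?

Dilution lowers every aqueous concentration by the same factor. Δn_aq = 2 − 1 = +1, so the system shifts toward the side with more dissolved moles — to the right.
The net shift is to the right. F is a reactant, so its amount decreases.

decreases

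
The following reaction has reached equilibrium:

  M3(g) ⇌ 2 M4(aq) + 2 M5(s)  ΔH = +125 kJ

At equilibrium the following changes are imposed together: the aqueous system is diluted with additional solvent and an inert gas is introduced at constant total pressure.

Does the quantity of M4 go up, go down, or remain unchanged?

cannot be determined

Dilution lowers every aqueous concentration by the same factor. Δn_aq = 2 − 0 = +2, so the system shifts toward the side with more dissolved moles — to the right.
Adding inert gas at constant total pressure expands the volume and lowers every reacting partial pressure. With Δn_gas = 0 − 1 = -1, Q moves away from K toward the side with fewer gas moles, so the system shifts toward the side with more gas moles — to the left.
The two effects oppose each other, so the net shift — and hence the change in M4 — cannot be determined from the given information.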